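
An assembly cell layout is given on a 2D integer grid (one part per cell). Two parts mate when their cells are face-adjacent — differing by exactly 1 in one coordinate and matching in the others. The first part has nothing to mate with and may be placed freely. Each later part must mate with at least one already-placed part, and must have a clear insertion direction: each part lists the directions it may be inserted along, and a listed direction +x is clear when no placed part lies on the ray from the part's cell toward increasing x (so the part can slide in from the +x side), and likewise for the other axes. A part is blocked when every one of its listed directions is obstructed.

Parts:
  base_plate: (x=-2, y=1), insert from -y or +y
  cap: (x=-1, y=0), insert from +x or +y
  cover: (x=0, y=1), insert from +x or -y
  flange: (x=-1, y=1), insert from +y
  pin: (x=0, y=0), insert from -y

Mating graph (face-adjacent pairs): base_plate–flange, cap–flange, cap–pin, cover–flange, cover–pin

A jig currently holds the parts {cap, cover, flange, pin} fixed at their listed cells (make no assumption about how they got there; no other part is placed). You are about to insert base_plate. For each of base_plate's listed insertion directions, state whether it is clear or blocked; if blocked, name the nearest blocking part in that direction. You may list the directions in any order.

-y: ray from base_plate(-2, 1) has no placed part ⇒ clear
+y: ray from base_plate(-2, 1) has no placed part ⇒ clear

+y: clear; -y: clear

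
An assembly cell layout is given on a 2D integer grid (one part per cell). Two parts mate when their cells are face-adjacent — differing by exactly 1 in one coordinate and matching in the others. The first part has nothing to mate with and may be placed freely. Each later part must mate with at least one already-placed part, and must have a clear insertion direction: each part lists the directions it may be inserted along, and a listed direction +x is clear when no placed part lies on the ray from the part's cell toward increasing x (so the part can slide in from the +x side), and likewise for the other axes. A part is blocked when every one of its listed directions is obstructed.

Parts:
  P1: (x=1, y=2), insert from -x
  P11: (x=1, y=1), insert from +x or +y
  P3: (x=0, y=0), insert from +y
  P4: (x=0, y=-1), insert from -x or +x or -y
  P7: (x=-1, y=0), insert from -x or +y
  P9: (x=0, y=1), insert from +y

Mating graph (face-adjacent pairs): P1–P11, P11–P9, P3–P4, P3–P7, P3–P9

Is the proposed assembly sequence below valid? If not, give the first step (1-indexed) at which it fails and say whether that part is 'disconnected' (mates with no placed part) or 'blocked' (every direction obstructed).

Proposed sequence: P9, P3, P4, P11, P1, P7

1. P9@(0, 1) [+y clear] — {P9}
2. P3@(0, 0) — +y all obstructed ⇒ blocked

Invalid at step 2 (blocked)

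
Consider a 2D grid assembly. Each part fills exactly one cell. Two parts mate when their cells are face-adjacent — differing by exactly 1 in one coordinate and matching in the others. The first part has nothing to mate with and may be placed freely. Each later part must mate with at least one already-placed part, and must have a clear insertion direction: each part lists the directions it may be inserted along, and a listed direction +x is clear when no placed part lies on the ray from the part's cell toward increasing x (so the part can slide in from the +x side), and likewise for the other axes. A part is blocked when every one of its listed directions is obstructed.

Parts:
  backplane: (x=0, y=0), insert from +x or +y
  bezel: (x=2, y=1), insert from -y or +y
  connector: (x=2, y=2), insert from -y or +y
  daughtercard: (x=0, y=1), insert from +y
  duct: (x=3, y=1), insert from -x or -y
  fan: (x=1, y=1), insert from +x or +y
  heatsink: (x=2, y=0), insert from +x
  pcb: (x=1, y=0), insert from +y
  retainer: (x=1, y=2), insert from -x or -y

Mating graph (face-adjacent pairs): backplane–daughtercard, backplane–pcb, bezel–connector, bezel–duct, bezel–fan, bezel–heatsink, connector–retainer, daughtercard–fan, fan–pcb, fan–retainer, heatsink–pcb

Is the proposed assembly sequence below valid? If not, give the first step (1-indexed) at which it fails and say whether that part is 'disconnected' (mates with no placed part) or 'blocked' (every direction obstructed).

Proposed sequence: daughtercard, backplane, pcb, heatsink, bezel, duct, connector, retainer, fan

Invalid at step 9 (blocked)

1. daughtercard@(0, 1) [+y clear] — {daughtercard}
2. backplane@(0, 0) [+x clear] — {backplane, daughtercard}
3. pcb@(1, 0) [+y clear] — {backplane, daughtercard, pcb}
4. heatsink@(2, 0) [+x clear] — {backplane, daughtercard, heatsink, pcb}
5. bezel@(2, 1) [+y clear] — {backplane, bezel, daughtercard, heatsink, pcb}
6. duct@(3, 1) [-y clear] — {backplane, bezel, daughtercard, duct, heatsink, pcb}
7. connector@(2, 2) [+y clear] — {backplane, bezel, connector, daughtercard, duct, heatsink, pcb}
8. retainer@(1, 2) [-x clear] — {backplane, bezel, connector, daughtercard, duct, heatsink, pcb, retainer}
9. fan@(1, 1) — +x/+y all obstructed ⇒ blocked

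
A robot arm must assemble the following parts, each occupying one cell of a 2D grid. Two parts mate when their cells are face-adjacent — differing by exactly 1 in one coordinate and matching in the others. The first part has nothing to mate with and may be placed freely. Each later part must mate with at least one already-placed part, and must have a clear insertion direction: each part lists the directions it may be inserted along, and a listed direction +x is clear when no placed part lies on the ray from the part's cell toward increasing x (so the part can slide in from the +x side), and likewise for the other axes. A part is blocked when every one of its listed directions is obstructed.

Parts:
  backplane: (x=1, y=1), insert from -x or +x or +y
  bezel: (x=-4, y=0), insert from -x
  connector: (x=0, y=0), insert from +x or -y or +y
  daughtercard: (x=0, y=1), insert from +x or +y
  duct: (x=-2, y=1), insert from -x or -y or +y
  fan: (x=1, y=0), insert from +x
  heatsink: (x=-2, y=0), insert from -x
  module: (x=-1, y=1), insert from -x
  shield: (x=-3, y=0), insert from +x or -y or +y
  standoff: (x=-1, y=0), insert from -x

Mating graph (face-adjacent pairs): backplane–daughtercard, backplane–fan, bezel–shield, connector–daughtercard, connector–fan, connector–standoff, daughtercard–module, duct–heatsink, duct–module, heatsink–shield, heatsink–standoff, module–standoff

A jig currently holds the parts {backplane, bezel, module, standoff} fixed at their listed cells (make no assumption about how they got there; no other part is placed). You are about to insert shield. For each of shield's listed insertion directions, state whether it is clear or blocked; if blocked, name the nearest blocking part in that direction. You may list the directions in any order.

+x: nearest on ray is standoff@(-1, 0) ⇒ blocked
-y: ray from shield(-3, 0) has no placed part ⇒ clear
+y: ray from shield(-3, 0) has no placed part ⇒ clear

+x: blocked by standoff; +y: clear; -y: clear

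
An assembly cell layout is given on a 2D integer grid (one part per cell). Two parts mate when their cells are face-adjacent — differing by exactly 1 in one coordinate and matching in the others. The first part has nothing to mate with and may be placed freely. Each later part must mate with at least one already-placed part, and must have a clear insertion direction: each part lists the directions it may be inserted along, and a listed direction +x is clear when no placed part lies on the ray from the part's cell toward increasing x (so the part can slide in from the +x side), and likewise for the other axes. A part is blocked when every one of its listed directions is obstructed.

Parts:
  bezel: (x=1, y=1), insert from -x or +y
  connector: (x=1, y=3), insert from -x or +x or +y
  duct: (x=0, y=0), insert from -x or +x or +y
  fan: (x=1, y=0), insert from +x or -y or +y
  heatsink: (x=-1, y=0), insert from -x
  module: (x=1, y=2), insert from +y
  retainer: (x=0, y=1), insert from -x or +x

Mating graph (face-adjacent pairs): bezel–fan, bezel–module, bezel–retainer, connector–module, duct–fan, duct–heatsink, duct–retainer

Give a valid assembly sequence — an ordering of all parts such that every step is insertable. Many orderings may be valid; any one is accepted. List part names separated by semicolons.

1. fan@(1, 0) [+x clear] — {fan}
2. bezel@(1, 1) [-x clear] — {bezel, fan}
3. module@(1, 2) [+y clear] — {bezel, fan, module}
4. connector@(1, 3) [-x clear] — {bezel, connector, fan, module}
5. retainer@(0, 1) [-x clear] — {bezel, connector, fan, module, retainer}
6. duct@(0, 0) [-x clear] — {bezel, connector, duct, fan, module, retainer}
7. heatsink@(-1, 0) [-x clear] — {bezel, connector, duct, fan, heatsink, module, retainer}

fan; bezel; module; connector; retainer; duct; heatsink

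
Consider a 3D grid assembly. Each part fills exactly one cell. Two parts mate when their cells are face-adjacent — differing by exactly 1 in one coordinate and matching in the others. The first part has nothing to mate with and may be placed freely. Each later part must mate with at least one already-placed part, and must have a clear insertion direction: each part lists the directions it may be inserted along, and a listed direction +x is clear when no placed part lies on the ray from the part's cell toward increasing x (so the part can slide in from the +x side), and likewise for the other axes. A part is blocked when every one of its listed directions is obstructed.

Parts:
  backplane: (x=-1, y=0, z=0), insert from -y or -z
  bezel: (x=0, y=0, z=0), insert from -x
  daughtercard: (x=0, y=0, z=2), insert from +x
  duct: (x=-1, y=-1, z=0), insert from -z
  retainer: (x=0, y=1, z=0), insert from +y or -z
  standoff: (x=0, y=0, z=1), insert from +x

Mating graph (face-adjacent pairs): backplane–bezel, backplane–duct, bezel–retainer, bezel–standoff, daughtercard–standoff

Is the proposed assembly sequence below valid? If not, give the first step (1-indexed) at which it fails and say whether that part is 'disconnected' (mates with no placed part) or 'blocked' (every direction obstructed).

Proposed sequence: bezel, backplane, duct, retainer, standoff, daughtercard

1. bezel@(0, 0, 0) [-x clear] — {bezel}
2. backplane@(-1, 0, 0) [-y clear] — {backplane, bezel}
3. duct@(-1, -1, 0) [-z clear] — {backplane, bezel, duct}
4. retainer@(0, 1, 0) [+y clear] — {backplane, bezel, duct, retainer}
5. standoff@(0, 0, 1) [+x clear] — {backplane, bezel, duct, retainer, standoff}
6. daughtercard@(0, 0, 2) [+x clear] — {backplane, bezel, daughtercard, duct, retainer, standoff}

Valid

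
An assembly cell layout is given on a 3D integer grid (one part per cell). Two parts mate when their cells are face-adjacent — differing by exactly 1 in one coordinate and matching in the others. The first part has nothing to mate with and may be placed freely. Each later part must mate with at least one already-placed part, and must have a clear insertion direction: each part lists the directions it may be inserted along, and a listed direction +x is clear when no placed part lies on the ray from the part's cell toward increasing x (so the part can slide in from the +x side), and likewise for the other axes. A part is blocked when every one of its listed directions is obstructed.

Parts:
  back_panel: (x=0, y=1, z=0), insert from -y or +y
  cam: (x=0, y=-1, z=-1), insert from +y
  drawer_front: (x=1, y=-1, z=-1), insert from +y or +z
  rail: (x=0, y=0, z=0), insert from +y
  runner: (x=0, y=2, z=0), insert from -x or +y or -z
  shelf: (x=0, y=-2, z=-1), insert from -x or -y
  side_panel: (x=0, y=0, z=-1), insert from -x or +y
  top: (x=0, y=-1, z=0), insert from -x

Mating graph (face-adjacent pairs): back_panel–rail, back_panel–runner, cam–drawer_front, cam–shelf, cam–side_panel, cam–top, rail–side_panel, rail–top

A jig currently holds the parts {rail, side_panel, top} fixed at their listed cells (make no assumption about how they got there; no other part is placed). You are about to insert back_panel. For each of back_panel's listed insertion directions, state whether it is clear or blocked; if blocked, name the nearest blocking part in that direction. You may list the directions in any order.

+y: clear; -y: blocked by rail

-y: nearest on ray is rail@(0, 0, 0) ⇒ blocked
+y: ray from back_panel(0, 1, 0) has no placed part ⇒ clear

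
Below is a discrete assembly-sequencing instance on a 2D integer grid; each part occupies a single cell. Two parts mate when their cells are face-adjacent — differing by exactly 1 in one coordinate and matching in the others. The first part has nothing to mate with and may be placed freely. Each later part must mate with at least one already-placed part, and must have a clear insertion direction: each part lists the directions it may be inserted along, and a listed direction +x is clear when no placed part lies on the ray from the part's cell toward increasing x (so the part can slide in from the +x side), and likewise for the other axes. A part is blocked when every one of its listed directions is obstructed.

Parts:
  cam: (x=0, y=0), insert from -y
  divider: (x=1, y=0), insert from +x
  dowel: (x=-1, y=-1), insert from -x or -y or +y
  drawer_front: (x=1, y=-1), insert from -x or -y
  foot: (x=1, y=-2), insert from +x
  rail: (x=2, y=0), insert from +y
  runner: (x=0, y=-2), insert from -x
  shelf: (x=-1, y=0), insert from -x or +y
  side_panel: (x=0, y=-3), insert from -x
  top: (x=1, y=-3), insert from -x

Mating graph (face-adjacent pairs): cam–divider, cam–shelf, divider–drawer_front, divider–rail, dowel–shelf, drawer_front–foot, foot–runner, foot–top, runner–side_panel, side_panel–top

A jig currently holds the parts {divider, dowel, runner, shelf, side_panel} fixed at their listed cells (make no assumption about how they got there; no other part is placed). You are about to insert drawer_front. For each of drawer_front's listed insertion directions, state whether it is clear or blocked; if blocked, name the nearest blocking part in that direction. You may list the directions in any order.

-x: nearest on ray is dowel@(-1, -1) ⇒ blocked
-y: ray from drawer_front(1, -1) has no placed part ⇒ clear

-x: blocked by dowel; -y: clear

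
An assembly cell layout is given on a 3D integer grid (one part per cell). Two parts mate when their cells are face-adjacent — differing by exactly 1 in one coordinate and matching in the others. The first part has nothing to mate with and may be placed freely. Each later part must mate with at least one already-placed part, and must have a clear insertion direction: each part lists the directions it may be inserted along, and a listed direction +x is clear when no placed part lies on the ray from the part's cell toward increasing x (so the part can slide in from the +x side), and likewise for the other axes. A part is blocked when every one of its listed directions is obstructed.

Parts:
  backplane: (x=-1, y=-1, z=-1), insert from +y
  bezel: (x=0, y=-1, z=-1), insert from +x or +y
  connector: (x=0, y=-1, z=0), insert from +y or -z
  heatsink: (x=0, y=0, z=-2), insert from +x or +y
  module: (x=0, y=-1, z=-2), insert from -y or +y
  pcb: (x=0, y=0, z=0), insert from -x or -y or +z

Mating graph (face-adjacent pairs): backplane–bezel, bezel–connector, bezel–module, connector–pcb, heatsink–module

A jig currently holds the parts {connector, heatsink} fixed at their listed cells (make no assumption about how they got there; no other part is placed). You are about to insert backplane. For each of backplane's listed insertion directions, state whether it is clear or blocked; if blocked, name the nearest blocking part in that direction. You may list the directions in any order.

+y: ray from backplane(-1, -1, -1) has no placed part ⇒ clear

+y: clear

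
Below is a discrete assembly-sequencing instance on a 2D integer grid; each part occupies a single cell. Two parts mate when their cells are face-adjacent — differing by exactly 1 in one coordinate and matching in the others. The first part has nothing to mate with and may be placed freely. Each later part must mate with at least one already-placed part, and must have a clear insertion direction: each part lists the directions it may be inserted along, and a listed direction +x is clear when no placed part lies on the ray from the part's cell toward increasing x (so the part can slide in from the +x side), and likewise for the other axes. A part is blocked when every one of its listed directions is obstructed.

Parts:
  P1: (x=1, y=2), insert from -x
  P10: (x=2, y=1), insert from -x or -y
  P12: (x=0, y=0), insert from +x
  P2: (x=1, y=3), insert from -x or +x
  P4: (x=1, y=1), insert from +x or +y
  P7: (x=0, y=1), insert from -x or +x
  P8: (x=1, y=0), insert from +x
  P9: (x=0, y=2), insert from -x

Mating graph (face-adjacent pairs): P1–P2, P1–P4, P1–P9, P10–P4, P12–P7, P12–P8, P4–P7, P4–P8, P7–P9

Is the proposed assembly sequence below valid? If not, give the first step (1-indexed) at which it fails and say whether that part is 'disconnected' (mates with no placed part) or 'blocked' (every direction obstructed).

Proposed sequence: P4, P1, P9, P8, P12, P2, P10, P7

Invalid at step 5 (blocked)

1. P4@(1, 1) [+x clear] — {P4}
2. P1@(1, 2) [-x clear] — {P1, P4}
3. P9@(0, 2) [-x clear] — {P1, P4, P9}
4. P8@(1, 0) [+x clear] — {P1, P4, P8, P9}
5. P12@(0, 0) — +x all obstructed ⇒ blocked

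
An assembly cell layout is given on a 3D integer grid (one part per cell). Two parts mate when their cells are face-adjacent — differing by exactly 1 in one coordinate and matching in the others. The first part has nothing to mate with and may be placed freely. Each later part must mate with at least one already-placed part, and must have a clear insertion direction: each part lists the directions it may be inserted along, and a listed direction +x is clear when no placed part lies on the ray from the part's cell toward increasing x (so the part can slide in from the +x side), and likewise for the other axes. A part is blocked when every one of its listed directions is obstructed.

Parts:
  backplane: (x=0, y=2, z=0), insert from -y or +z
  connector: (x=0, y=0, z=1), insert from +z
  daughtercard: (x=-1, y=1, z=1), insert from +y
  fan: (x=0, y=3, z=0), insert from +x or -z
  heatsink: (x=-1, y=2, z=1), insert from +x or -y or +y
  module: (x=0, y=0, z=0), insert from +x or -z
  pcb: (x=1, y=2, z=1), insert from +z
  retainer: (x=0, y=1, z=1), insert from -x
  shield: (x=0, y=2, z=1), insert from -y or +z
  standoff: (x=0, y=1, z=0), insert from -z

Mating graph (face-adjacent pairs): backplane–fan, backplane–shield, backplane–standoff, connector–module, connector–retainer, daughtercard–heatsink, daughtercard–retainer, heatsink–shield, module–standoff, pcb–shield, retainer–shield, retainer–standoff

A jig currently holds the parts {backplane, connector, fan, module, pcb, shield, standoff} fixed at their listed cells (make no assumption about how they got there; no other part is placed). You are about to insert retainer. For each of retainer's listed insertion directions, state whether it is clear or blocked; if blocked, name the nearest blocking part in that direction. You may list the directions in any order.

-x: clear

-x: ray from retainer(0, 1, 1) has no placed part ⇒ clear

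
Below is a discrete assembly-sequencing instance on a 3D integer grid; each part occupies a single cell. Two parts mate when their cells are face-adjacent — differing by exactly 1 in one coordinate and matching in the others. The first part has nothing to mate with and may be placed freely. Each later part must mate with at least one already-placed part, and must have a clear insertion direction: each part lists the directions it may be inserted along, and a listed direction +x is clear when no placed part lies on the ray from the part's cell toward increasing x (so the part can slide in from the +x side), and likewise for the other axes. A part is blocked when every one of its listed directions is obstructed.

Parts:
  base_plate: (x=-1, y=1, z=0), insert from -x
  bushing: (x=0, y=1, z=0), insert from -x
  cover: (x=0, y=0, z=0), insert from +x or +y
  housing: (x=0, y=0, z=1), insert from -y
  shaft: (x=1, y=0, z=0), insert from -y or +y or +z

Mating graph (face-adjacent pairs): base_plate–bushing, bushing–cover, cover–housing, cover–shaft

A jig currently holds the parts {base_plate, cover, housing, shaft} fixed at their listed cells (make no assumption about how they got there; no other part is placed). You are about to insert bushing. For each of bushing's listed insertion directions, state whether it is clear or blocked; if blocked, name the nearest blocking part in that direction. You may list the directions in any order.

-x: blocked by base_plate

-x: nearest on ray is base_plate@(-1, 1, 0) ⇒ blocked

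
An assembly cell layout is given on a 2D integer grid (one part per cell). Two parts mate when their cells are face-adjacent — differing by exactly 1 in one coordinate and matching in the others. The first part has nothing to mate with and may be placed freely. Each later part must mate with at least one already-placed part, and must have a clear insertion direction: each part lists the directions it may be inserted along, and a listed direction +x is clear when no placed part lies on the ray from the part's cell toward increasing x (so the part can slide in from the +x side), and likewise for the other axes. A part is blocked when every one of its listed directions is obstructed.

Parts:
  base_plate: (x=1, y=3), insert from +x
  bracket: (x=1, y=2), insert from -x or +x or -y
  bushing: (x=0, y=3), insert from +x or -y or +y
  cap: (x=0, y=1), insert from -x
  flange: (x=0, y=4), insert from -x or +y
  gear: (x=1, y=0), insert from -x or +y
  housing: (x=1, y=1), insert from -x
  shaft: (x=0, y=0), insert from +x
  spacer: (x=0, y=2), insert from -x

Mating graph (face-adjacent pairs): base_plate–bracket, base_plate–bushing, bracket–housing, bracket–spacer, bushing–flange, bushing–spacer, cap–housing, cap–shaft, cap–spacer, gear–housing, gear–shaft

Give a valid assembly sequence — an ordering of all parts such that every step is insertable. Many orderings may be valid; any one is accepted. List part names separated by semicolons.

1. shaft@(0, 0) [+x clear] — {shaft}
2. gear@(1, 0) [+y clear] — {gear, shaft}
3. housing@(1, 1) [-x clear] — {gear, housing, shaft}
4. cap@(0, 1) [-x clear] — {cap, gear, housing, shaft}
5. spacer@(0, 2) [-x clear] — {cap, gear, housing, shaft, spacer}
6. bushing@(0, 3) [+x clear] — {bushing, cap, gear, housing, shaft, spacer}
7. base_plate@(1, 3) [+x clear] — {base_plate, bushing, cap, gear, housing, shaft, spacer}
8. bracket@(1, 2) [+x clear] — {base_plate, bracket, bushing, cap, gear, housing, shaft, spacer}
9. flange@(0, 4) [-x clear] — {base_plate, bracket, bushing, cap, flange, gear, housing, shaft, spacer}

shaft; gear; housing; cap; spacer; bushing; base_plate; bracket; flange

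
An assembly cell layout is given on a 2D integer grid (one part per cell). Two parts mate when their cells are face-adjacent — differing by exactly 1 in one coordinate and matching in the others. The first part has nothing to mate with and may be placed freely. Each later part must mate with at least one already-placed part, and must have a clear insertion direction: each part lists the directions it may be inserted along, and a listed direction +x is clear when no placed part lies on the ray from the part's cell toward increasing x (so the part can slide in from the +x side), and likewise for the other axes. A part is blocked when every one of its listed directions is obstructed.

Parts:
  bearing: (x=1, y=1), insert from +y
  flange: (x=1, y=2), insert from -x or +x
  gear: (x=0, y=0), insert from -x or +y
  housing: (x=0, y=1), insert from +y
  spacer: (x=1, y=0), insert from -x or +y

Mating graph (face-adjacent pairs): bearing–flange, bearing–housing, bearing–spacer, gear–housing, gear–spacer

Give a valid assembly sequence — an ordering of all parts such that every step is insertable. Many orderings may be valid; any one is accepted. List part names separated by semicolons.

housing; bearing; spacer; flange; gear

1. housing@(0, 1) [+y clear] — {housing}
2. bearing@(1, 1) [+y clear] — {bearing, housing}
3. spacer@(1, 0) [-x clear] — {bearing, housing, spacer}
4. flange@(1, 2) [-x clear] — {bearing, flange, housing, spacer}
5. gear@(0, 0) [-x clear] — {bearing, flange, gear, housing, spacer}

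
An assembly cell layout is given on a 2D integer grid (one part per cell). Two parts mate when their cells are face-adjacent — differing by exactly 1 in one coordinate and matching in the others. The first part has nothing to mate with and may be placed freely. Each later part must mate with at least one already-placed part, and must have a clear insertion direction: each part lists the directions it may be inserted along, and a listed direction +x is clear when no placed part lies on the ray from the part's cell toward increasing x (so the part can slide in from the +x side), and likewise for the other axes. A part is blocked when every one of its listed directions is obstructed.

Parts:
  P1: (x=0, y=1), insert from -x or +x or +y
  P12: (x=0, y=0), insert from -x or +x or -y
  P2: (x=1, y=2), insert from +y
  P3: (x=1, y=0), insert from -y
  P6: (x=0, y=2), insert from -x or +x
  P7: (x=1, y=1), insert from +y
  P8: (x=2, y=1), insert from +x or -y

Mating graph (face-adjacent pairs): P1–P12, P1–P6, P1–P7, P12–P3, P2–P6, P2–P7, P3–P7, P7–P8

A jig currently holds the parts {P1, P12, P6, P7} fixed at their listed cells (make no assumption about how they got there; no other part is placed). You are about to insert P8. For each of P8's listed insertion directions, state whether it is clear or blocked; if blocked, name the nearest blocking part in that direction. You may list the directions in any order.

+x: clear; -y: clear

+x: ray from P8(2, 1) has no placed part ⇒ clear
-y: ray from P8(2, 1) has no placed part ⇒ clear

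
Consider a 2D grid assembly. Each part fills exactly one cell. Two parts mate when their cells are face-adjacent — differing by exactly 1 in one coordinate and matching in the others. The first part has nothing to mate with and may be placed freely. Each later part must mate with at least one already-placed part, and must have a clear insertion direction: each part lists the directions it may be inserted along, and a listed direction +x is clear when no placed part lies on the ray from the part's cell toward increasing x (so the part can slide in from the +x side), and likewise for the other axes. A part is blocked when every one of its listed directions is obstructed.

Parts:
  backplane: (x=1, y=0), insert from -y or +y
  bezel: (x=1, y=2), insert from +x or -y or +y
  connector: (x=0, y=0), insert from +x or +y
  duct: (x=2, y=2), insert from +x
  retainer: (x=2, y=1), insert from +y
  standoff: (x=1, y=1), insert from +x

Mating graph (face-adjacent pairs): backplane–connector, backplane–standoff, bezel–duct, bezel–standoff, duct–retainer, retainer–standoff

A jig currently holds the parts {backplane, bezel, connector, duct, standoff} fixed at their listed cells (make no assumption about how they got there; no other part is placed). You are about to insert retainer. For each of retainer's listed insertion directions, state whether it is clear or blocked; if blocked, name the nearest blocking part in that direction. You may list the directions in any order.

+y: blocked by duct

+y: nearest on ray is duct@(2, 2) ⇒ blocked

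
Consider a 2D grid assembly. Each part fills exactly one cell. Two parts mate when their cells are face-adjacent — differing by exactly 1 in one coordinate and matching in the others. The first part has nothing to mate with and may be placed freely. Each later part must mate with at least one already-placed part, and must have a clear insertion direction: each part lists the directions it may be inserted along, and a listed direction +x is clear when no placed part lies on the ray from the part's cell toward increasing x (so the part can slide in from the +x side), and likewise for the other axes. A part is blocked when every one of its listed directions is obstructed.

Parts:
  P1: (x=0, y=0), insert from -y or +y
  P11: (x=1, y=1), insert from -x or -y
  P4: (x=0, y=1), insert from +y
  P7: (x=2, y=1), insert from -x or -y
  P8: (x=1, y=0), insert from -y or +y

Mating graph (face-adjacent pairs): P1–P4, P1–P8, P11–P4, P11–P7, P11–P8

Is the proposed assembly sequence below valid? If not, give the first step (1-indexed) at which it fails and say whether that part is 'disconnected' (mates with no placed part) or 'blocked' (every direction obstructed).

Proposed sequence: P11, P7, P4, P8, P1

Valid

1. P11@(1, 1) [-x clear] — {P11}
2. P7@(2, 1) [-y clear] — {P11, P7}
3. P4@(0, 1) [+y clear] — {P11, P4, P7}
4. P8@(1, 0) [-y clear] — {P11, P4, P7, P8}
5. P1@(0, 0) [-y clear] — {P1, P11, P4, P7, P8}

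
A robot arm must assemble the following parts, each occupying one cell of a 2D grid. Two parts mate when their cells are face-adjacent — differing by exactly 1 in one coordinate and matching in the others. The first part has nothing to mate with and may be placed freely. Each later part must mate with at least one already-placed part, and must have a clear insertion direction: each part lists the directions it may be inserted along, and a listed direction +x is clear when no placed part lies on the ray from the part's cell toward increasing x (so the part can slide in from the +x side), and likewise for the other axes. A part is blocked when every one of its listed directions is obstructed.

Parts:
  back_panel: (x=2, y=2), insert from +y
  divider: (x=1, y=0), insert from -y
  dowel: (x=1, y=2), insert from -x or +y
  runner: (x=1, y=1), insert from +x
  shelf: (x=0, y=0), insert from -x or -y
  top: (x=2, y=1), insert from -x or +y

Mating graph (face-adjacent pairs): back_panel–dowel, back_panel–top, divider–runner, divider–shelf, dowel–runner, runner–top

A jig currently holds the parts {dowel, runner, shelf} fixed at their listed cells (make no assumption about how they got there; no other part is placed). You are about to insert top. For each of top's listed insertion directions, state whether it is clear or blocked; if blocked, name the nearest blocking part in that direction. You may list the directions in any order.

-x: nearest on ray is runner@(1, 1) ⇒ blocked
+y: ray from top(2, 1) has no placed part ⇒ clear

+y: clear; -x: blocked by runner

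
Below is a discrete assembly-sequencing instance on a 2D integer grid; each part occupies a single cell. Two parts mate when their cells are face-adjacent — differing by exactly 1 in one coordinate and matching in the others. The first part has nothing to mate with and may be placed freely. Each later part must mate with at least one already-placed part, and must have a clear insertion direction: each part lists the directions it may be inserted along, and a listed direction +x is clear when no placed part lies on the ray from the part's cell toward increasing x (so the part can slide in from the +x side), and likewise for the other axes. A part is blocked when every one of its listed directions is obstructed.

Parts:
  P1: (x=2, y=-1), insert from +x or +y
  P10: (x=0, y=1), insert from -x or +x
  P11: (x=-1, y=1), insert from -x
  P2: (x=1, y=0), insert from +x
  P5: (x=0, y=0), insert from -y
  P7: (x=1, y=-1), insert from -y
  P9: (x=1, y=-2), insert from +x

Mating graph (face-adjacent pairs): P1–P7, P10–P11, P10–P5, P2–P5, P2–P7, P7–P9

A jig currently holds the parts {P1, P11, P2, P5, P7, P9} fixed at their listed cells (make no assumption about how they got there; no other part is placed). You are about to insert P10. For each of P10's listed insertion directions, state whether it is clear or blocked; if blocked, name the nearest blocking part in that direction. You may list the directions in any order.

-x: nearest on ray is P11@(-1, 1) ⇒ blocked
+x: ray from P10(0, 1) has no placed part ⇒ clear

+x: clear; -x: blocked by P11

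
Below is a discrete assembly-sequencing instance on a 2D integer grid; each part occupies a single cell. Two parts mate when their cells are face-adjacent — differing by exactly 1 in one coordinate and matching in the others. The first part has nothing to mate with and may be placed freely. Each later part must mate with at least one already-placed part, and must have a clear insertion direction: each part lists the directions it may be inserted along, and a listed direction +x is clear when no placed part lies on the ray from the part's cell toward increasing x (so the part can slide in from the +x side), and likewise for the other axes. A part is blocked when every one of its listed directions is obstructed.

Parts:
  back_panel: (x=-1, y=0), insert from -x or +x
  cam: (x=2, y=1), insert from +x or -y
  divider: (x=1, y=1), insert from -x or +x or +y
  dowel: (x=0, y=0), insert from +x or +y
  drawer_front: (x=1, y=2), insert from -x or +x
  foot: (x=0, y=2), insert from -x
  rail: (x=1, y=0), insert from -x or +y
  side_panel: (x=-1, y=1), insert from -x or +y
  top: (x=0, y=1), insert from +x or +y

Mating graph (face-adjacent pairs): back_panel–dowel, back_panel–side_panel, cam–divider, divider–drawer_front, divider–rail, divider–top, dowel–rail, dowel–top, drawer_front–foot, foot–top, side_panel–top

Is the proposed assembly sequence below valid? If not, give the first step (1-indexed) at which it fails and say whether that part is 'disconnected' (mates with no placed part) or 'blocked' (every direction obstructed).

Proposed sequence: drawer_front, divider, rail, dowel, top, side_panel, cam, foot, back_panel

1. drawer_front@(1, 2) [-x clear] — {drawer_front}
2. divider@(1, 1) [-x clear] — {divider, drawer_front}
3. rail@(1, 0) [-x clear] — {divider, drawer_front, rail}
4. dowel@(0, 0) [+y clear] — {divider, dowel, drawer_front, rail}
5. top@(0, 1) [+y clear] — {divider, dowel, drawer_front, rail, top}
6. side_panel@(-1, 1) [-x clear] — {divider, dowel, drawer_front, rail, side_panel, top}
7. cam@(2, 1) [+x clear] — {cam, divider, dowel, drawer_front, rail, side_panel, top}
8. foot@(0, 2) [-x clear] — {cam, divider, dowel, drawer_front, foot, rail, side_panel, top}
9. back_panel@(-1, 0) [-x clear] — {back_panel, cam, divider, dowel, drawer_front, foot, rail, side_panel, top}

Valid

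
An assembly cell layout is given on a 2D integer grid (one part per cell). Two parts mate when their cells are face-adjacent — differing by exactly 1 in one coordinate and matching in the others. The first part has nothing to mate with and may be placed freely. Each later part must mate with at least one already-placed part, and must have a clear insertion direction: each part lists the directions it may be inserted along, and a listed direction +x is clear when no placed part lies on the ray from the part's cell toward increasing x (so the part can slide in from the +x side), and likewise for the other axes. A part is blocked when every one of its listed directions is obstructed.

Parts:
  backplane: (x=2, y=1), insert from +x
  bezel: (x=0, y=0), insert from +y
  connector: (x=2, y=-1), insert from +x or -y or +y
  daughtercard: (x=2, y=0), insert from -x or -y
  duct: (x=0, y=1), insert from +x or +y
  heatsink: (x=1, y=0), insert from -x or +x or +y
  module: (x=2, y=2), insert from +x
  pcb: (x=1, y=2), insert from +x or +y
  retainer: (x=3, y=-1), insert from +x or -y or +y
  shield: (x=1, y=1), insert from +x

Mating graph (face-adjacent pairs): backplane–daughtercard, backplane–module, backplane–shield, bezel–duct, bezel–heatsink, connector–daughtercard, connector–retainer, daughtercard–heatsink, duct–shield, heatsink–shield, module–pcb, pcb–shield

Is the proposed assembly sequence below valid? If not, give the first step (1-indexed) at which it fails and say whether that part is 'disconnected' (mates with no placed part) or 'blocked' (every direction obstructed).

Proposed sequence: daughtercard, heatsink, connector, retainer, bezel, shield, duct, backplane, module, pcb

Valid

1. daughtercard@(2, 0) [-x clear] — {daughtercard}
2. heatsink@(1, 0) [-x clear] — {daughtercard, heatsink}
3. connector@(2, -1) [+x clear] — {connector, daughtercard, heatsink}
4. retainer@(3, -1) [+x clear] — {connector, daughtercard, heatsink, retainer}
5. bezel@(0, 0) [+y clear] — {bezel, connector, daughtercard, heatsink, retainer}
6. shield@(1, 1) [+x clear] — {bezel, connector, daughtercard, heatsink, retainer, shield}
7. duct@(0, 1) [+y clear] — {bezel, connector, daughtercard, duct, heatsink, retainer, shield}
8. backplane@(2, 1) [+x clear] — {backplane, bezel, connector, daughtercard, duct, heatsink, retainer, shield}
9. module@(2, 2) [+x clear] — {backplane, bezel, connector, daughtercard, duct, heatsink, module, retainer, shield}
10. pcb@(1, 2) [+y clear] — {backplane, bezel, connector, daughtercard, duct, heatsink, module, pcb, retainer, shield}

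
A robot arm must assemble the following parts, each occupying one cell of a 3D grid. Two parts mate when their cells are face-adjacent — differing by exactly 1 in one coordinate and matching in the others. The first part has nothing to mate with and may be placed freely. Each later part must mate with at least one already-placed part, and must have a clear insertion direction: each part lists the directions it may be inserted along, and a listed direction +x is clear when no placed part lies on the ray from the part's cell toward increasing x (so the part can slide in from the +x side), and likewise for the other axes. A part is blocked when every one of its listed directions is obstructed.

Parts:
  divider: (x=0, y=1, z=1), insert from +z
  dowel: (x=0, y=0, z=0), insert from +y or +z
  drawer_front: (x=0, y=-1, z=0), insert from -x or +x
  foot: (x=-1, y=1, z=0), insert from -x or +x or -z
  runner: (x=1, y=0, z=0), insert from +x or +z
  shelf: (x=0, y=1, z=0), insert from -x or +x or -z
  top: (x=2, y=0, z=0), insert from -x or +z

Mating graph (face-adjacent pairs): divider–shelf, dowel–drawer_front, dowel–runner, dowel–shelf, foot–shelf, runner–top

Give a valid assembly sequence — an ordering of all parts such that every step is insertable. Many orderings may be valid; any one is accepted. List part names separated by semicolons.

divider; shelf; foot; dowel; runner; drawer_front; top

1. divider@(0, 1, 1) [+z clear] — {divider}
2. shelf@(0, 1, 0) [-x clear] — {divider, shelf}
3. foot@(-1, 1, 0) [-x clear] — {divider, foot, shelf}
4. dowel@(0, 0, 0) [+z clear] — {divider, dowel, foot, shelf}
5. runner@(1, 0, 0) [+x clear] — {divider, dowel, foot, runner, shelf}
6. drawer_front@(0, -1, 0) [-x clear] — {divider, dowel, drawer_front, foot, runner, shelf}
7. top@(2, 0, 0) [+z clear] — {divider, dowel, drawer_front, foot, runner, shelf, top}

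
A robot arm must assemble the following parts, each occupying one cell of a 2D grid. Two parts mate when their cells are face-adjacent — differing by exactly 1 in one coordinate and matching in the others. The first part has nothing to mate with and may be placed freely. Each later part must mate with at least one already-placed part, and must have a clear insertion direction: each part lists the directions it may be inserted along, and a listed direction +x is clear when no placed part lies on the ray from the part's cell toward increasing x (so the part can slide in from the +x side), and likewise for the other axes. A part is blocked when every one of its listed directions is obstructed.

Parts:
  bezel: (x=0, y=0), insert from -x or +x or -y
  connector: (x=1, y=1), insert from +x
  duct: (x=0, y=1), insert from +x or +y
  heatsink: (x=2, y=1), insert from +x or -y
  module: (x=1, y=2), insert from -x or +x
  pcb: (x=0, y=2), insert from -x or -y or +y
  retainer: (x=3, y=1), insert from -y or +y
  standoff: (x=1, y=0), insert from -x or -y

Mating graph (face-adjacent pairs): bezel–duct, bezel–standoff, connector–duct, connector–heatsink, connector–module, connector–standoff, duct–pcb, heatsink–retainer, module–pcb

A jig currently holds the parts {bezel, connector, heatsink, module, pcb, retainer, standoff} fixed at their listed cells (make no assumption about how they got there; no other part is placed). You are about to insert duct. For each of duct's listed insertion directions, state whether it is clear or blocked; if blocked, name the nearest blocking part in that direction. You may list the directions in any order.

+x: nearest on ray is connector@(1, 1) ⇒ blocked
+y: nearest on ray is pcb@(0, 2) ⇒ blocked

+x: blocked by connector; +y: blocked by pcb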